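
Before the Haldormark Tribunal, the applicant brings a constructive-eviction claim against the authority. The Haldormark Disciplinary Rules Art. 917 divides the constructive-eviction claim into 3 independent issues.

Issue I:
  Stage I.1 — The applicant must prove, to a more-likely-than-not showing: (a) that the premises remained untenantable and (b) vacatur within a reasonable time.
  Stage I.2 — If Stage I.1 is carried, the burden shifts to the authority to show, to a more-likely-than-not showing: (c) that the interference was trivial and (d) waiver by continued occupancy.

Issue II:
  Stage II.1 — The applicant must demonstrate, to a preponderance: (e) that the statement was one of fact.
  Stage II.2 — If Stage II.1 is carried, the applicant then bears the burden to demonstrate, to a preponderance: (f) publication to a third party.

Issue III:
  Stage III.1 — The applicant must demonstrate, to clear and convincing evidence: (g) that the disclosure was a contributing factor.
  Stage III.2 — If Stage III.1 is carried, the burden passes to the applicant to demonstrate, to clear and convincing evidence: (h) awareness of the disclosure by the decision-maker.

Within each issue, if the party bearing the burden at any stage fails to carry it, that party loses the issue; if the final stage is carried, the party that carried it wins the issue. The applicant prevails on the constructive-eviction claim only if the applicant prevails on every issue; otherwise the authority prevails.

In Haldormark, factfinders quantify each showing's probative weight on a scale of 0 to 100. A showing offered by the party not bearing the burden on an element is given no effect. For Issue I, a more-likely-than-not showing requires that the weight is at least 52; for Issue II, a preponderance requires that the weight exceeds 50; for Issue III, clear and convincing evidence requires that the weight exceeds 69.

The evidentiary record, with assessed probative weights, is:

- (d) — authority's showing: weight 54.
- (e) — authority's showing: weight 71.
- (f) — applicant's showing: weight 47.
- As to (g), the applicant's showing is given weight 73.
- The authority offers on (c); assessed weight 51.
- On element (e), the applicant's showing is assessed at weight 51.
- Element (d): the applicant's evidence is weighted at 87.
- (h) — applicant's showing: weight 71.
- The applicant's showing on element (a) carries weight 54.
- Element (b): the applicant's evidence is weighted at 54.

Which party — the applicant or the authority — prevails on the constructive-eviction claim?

— Issue I —
At Stage I.1 the applicant must meet a more-likely-than-not showing (weight is at least 52): on (a) the weight is 54, which does reach 52, so (a) meets the standard; on (b) the weight is 54, which does reach 52, so (b) meets the standard.
  Stage I.1 carried; the burden shifts to the authority.
At Stage I.2 the authority must meet a more-likely-than-not showing (weight is at least 52): on (c) the weight is 51, < 52, so (c) does not meet the standard; on (d) the weight is 54 (the applicant's 87 is given no effect), which does reach 52, so (d) meets the standard.
  Not every element is met, so the authority fails to carry Stage I.2.
The applicant prevails on this issue.
— Issue II —
Stage II.1 — burden on applicant; standard: a preponderance (weight exceeds 50).
    (e): 51 (authority's 71 disregarded) > 50 [met]
  Stage II.1 is satisfied; the applicant continues to bear the burden.
Stage II.2 — burden on applicant; standard: a preponderance (weight exceeds 50).
    (f): 47 ≤ 50 [not met]
  The applicant does not carry Stage II.2.
So the authority prevails on this issue.
— Issue III —
At Stage III.1 the applicant must meet clear and convincing evidence (weight exceeds 69): on (g) the weight is 73, > 69, so (g) meets the standard.
  Stage III.1 carried; the burden remains with the applicant.
At Stage III.2 the applicant must meet clear and convincing evidence (weight exceeds 69): on (h) the weight is 71, > 69, so (h) meets the standard.
  The applicant carries the last stage.
All stages carried — the applicant prevails on this issue.
Per-issue: Issue I → applicant; Issue II → authority; Issue III → applicant. The applicant must prevail on every issue; overall, the authority prevails.

authority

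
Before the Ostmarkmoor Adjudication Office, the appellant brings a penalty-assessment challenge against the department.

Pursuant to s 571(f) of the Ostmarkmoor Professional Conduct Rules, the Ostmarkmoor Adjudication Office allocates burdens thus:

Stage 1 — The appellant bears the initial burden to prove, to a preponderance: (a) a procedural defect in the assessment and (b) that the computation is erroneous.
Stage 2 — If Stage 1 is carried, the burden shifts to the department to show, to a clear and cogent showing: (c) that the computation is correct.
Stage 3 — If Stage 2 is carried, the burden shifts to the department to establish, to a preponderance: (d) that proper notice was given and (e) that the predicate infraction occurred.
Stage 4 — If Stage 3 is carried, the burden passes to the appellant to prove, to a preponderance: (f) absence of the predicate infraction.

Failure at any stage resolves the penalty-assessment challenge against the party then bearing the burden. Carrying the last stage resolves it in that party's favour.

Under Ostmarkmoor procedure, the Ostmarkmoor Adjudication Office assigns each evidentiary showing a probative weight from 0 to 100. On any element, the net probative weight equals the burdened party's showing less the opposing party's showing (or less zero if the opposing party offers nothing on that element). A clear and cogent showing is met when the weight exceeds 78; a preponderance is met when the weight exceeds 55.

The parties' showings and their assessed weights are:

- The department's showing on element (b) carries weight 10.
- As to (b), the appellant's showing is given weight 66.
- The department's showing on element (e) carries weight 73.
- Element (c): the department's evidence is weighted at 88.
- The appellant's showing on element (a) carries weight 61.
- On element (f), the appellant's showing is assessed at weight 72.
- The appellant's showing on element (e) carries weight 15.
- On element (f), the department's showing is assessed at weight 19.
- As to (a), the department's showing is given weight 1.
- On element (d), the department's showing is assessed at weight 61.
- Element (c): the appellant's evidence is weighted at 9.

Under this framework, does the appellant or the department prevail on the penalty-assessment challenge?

Stage 1 (appellant, a preponderance, weight exceeds 55): (a) net 61−1=60 > 55 — meets; (b) net 66−10=56 > 55 — meets.
  Stage 1 is satisfied; the onus moves to the department.
Stage 2 (department, a clear and cogent showing, weight exceeds 78): (c) net 88−9=79 > 78 — meets.
  Stage 2 carried; the burden remains with the department.
Stage 3 (department, a preponderance, weight exceeds 55): (d) 61 > 55 — meets; (e) net 73−15=58 > 55 — meets.
  Stage 3 is satisfied; the onus moves to the appellant.
Stage 4 (appellant, a preponderance, weight exceeds 55): (f) net 72−19=53 ≤ 55 — fails.
  The appellant does not carry Stage 4.
The analysis ends at Stage 4; the department prevails.

department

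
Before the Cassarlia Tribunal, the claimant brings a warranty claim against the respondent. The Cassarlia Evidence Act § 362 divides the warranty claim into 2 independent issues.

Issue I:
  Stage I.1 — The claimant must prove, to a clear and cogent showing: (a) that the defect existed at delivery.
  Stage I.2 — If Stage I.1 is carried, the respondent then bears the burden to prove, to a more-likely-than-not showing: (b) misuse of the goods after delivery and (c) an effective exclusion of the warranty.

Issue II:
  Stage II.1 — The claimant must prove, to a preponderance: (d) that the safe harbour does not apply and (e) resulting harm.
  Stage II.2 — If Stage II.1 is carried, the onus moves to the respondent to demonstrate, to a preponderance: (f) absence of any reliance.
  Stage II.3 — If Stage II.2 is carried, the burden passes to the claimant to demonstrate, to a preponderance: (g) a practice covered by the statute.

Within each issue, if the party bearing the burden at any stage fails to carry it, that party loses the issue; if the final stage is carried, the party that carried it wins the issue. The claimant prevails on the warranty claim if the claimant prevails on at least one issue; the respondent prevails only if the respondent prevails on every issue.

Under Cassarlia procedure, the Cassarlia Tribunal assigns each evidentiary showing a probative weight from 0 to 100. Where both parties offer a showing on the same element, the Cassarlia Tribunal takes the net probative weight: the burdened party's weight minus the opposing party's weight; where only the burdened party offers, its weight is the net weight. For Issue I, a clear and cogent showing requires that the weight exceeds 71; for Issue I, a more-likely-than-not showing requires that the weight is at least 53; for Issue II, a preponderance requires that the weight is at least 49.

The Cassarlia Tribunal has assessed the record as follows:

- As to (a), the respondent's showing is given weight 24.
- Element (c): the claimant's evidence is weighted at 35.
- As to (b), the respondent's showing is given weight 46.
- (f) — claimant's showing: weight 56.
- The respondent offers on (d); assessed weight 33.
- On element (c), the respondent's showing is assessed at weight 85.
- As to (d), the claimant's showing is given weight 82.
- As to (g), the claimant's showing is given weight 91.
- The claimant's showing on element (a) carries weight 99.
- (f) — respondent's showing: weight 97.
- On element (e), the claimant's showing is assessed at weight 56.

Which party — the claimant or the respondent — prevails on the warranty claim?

claimant

— Issue I —
At Stage I.1 the claimant must meet a clear and cogent showing (weight exceeds 71): on (a) the weight is 99 less the opposing 24 gives net 75, > 71, so (a) meets the standard.
  Stage I.1 is satisfied; the onus moves to the respondent.
At Stage I.2 the respondent must meet a more-likely-than-not showing (weight is at least 53): on (b) the weight is 46, < 53, so (b) does not meet the standard; on (c) the weight is 85 less the opposing 35 gives net 50, which does not reach 53, so (c) does not meet the standard.
  Not every element is met, so the respondent fails to carry Stage I.2.
So the claimant prevails on this issue.
— Issue II —
Stage II.1 — burden on claimant; standard: a preponderance (weight is at least 49).
    (d): 82 − 33 = 49 ≥ 49 [met]
    (e): 56 ≥ 49 [met]
  The claimant carries Stage II.1; the respondent now bears the burden.
Stage II.2 — burden on respondent; standard: a preponderance (weight is at least 49).
    (f): 97 − 56 = 41 < 49 [not met]
  Not every element is met, so the respondent fails to carry Stage II.2.
The claimant prevails on this issue.
Per-issue: Issue I → claimant; Issue II → claimant. The claimant must prevail on at least one issue; overall, the claimant prevails.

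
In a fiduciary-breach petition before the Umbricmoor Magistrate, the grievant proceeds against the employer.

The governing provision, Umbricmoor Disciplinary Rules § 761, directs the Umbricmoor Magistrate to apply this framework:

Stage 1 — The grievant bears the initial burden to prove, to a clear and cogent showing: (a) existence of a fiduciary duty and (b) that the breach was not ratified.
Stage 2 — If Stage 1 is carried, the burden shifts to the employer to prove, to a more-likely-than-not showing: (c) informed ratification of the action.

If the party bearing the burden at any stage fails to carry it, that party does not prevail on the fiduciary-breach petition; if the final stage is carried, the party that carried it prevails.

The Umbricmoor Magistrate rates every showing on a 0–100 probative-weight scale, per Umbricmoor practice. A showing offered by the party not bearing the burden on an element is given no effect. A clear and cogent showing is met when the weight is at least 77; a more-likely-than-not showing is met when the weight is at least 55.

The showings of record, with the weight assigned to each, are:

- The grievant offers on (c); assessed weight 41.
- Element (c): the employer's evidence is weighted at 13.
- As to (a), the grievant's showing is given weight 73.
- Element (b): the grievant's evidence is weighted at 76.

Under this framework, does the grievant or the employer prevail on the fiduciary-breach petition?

Stage 1 (grievant, a clear and cogent showing, weight is at least 77): (a) 73 < 77 — fails; (b) 76 < 77 — fails.
  Stage 1 not carried; the grievant fails its burden.
So the employer prevails.

employer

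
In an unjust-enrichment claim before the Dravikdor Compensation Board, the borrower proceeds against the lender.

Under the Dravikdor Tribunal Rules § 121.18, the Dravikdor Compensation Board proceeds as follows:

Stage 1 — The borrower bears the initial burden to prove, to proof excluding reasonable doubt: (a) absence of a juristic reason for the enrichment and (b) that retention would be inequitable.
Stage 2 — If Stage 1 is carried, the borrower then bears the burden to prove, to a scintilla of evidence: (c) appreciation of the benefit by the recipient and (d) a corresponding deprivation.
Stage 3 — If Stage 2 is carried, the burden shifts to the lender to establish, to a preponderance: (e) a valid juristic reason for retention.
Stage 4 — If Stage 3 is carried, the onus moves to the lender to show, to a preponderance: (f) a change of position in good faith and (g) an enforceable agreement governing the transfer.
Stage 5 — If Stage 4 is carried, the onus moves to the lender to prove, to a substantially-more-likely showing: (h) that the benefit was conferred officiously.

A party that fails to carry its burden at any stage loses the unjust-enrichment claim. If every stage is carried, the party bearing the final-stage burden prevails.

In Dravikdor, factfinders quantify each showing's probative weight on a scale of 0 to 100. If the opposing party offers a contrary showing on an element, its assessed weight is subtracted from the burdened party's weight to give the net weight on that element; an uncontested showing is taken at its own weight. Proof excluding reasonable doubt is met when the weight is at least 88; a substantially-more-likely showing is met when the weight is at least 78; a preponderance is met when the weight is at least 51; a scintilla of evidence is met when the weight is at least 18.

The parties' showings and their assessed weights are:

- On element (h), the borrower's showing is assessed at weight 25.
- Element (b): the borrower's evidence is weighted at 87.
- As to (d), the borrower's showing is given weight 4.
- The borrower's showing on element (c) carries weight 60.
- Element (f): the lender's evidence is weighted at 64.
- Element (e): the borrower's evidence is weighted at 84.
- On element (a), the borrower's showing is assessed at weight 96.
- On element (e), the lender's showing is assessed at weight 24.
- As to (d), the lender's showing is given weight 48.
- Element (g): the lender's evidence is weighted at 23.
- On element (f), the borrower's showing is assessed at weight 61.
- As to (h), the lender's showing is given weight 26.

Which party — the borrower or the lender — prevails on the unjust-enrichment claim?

lender

Stage 1 (borrower, proof excluding reasonable doubt, weight is at least 88): (a) 96 ≥ 88 — meets; (b) 87 < 88 — fails.
  Not every element is met, so the borrower fails to carry Stage 1.
So the lender prevails.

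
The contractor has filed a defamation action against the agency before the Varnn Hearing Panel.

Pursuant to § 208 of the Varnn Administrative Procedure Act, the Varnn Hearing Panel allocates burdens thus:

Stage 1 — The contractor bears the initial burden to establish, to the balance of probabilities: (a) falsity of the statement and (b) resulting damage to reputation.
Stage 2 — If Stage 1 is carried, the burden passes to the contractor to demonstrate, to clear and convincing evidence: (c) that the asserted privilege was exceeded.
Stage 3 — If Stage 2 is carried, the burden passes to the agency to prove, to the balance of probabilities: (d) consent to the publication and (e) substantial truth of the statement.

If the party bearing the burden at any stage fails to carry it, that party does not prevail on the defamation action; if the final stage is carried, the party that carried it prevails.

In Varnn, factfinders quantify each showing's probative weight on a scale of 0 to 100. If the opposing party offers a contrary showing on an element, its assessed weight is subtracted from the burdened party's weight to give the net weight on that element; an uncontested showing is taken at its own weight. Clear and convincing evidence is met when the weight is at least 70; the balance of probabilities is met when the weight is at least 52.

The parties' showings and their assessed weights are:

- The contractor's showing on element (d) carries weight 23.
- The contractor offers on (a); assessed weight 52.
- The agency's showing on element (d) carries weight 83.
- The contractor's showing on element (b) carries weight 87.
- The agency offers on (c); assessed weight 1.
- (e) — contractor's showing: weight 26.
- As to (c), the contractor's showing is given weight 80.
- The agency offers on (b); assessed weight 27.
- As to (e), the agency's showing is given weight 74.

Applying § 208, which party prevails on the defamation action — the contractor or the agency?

contractor

At Stage 1 the contractor must meet the balance of probabilities (weight is at least 52): on (a) the weight is 52, which does reach 52, so (a) meets the standard; on (b) the weight is 87 less the opposing 27 gives net 60, which does reach 52, so (b) meets the standard.
  Stage 1 is satisfied; the contractor continues to bear the burden.
At Stage 2 the contractor must meet clear and convincing evidence (weight is at least 70): on (c) the weight is 80 less the opposing 1 gives net 79, which does reach 70, so (c) meets the standard.
  The contractor carries Stage 2; the agency now bears the burden.
At Stage 3 the agency must meet the balance of probabilities (weight is at least 52): on (d) the weight is 83 less the opposing 23 gives net 60, which does reach 52, so (d) meets the standard; on (e) the weight is 74 less the opposing 26 gives net 48, < 52, so (e) does not meet the standard.
  Not every element is met, so the agency fails to carry Stage 3.
The contractor prevails.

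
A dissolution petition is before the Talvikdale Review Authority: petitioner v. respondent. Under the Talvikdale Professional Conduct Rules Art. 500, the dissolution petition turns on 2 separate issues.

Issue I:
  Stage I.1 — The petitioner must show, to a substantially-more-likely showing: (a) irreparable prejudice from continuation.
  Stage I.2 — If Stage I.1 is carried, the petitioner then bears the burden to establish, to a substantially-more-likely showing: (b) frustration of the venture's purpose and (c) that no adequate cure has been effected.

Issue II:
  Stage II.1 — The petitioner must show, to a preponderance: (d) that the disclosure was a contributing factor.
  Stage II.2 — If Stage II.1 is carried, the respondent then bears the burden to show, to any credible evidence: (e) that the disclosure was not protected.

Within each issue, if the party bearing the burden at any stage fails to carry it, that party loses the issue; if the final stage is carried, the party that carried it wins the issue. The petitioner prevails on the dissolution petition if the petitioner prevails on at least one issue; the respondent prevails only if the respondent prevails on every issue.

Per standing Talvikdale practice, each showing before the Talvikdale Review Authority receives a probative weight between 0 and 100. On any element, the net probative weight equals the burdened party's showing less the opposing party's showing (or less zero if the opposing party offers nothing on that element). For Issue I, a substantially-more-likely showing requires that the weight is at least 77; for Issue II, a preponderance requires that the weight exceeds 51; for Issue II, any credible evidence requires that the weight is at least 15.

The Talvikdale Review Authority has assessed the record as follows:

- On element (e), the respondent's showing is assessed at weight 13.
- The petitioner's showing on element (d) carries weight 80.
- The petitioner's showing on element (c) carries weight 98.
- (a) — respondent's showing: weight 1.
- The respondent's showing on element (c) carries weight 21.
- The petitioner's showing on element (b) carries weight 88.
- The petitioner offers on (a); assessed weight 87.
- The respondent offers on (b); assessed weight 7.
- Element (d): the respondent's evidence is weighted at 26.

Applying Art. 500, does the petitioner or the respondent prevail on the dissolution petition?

— Issue I —
Stage I.1 — burden on petitioner; standard: a substantially-more-likely showing (weight is at least 77).
    (a): 87 − 1 = 86 ≥ 77 [met]
  All elements met. The petitioner retains the burden for Stage I.2.
Stage I.2 — burden on petitioner; standard: a substantially-more-likely showing (weight is at least 77).
    (b): 88 − 7 = 81 ≥ 77 [met]
    (c): 98 − 21 = 77 ≥ 77 [met]
  All elements met at the final stage.
With every stage satisfied, the petitioner prevails on this issue.
— Issue II —
At Stage II.1 the petitioner must meet a preponderance (weight exceeds 51): on (d) the weight is 80 less the opposing 26 gives net 54, > 51, so (d) meets the standard.
  Stage II.1 is satisfied; the onus moves to the respondent.
At Stage II.2 the respondent must meet any credible evidence (weight is at least 15): on (e) the weight is 13, < 15, so (e) does not meet the standard.
  The respondent does not carry Stage II.2.
The petitioner prevails on this issue.
Per-issue: Issue I → petitioner; Issue II → petitioner. The petitioner must prevail on at least one issue; overall, the petitioner prevails.

petitioner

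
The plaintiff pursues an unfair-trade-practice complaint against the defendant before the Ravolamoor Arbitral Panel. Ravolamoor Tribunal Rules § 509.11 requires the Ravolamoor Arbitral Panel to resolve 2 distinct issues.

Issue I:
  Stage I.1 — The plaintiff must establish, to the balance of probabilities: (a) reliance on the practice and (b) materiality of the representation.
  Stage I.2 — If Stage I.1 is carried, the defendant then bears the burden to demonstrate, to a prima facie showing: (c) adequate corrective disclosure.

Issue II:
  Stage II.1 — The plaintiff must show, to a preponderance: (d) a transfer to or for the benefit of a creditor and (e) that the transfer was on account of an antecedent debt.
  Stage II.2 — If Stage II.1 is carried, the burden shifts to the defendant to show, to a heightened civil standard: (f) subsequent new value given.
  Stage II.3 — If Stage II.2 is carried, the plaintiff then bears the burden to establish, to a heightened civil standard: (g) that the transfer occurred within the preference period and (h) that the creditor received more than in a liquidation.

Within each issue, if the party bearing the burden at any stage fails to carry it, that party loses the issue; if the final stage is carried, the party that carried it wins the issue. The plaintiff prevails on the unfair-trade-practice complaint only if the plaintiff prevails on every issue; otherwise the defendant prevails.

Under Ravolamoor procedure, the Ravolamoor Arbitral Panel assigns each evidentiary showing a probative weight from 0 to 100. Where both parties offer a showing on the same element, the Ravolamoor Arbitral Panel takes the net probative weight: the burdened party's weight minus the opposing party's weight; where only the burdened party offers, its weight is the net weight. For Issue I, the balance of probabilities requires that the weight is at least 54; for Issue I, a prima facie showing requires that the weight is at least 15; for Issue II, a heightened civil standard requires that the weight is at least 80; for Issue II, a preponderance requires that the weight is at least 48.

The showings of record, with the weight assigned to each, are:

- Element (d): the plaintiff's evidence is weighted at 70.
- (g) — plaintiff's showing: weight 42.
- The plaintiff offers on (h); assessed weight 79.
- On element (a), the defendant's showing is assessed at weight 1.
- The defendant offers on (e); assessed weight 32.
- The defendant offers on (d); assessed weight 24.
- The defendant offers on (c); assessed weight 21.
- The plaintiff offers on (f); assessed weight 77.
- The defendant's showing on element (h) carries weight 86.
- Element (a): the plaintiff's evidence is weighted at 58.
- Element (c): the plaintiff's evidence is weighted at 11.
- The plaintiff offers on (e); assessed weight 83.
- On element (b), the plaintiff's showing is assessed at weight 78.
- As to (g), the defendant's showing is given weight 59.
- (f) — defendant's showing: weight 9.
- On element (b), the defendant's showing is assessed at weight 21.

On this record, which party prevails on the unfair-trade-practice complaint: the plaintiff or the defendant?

— Issue I —
Stage I.1 (plaintiff, the balance of probabilities, weight is at least 54): (a) net 58−1=57 ≥ 54 — meets; (b) net 78−21=57 ≥ 54 — meets.
  The plaintiff carries Stage I.1; the defendant now bears the burden.
Stage I.2 (defendant, a prima facie showing, weight is at least 15): (c) net 21−11=10 < 15 — fails.
  Not every element is met, so the defendant fails to carry Stage I.2.
The plaintiff prevails on this issue.
— Issue II —
At Stage II.1 the plaintiff must meet a preponderance (weight is at least 48): on (d) the weight is 70 less the opposing 24 gives net 46, < 48, so (d) does not meet the standard; on (e) the weight is 83 less the opposing 32 gives net 51, which does reach 48, so (e) meets the standard.
  The plaintiff does not carry Stage II.1.
The analysis ends at Stage II.1; the defendant prevails on this issue.
Per-issue: Issue I → plaintiff; Issue II → defendant. The plaintiff must prevail on every issue; overall, the defendant prevails.

defendant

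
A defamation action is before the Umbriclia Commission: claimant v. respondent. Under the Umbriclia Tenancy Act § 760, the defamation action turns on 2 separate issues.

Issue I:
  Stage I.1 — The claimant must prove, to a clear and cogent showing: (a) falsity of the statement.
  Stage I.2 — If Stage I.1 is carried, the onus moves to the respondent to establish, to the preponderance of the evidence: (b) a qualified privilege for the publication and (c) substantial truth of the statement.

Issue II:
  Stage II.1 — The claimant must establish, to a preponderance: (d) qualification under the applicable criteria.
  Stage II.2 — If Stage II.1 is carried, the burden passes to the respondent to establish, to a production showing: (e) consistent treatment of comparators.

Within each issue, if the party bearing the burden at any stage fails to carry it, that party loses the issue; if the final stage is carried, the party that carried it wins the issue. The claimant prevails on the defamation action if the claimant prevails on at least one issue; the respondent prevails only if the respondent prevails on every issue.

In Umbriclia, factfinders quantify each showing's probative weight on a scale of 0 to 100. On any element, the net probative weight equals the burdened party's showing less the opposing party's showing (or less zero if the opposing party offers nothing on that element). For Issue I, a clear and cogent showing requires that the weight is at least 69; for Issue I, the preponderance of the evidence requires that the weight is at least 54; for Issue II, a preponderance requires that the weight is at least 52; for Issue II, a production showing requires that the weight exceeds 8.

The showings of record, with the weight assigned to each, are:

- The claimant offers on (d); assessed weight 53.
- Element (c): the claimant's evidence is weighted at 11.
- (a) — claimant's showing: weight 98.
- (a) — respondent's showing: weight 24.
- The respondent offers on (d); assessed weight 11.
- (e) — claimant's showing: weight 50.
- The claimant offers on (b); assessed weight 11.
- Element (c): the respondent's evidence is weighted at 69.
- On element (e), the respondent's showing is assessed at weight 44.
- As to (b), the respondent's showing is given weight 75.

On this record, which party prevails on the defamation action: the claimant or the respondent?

— Issue I —
At Stage I.1 the claimant must meet a clear and cogent showing (weight is at least 69): on (a) the weight is 98 less the opposing 24 gives net 74, ≥ 69, so (a) meets the standard.
  Stage I.1 is satisfied; the onus moves to the respondent.
At Stage I.2 the respondent must meet the preponderance of the evidence (weight is at least 54): on (b) the weight is 75 less the opposing 11 gives net 64, which does reach 54, so (b) meets the standard; on (c) the weight is 69 less the opposing 11 gives net 58, ≥ 54, so (c) meets the standard.
  The respondent carries the last stage.
All stages carried — the respondent prevails on this issue.
— Issue II —
Stage II.1 (claimant, a preponderance, weight is at least 52): (d) net 53−11=42 < 52 — fails.
  Not every element is met, so the claimant fails to carry Stage II.1.
The respondent prevails on this issue.
Per-issue: Issue I → respondent; Issue II → respondent. The claimant must prevail on at least one issue; overall, the respondent prevails.

respondent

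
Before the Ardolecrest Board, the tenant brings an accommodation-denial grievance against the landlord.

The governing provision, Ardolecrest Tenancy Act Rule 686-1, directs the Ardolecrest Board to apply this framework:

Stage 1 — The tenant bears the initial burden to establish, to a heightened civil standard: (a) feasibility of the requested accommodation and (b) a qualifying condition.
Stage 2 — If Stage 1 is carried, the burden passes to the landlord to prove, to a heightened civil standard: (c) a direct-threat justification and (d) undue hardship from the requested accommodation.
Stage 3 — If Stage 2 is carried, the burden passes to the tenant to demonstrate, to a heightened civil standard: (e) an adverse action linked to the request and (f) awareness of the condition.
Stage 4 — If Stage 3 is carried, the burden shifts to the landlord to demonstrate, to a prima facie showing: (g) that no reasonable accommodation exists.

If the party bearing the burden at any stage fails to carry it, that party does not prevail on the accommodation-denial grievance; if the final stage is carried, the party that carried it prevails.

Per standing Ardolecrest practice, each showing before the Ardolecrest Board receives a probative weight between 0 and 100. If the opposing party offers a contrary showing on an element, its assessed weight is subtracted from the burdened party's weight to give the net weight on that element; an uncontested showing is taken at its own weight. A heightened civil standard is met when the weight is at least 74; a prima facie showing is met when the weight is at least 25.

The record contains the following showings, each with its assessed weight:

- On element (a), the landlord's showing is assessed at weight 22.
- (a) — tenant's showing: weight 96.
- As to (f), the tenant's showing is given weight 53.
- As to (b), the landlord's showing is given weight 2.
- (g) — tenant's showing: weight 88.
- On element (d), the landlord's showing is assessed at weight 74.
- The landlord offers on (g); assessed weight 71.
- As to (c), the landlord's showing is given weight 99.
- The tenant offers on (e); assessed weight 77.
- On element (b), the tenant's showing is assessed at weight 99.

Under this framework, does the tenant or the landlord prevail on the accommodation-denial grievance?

Stage 1 — burden on tenant; standard: a heightened civil standard (weight is at least 74).
    (a): 96 − 22 = 74 ≥ 74 [met]
    (b): 99 − 2 = 97 ≥ 74 [met]
  Stage 1 is satisfied; the onus moves to the landlord.
Stage 2 — burden on landlord; standard: a heightened civil standard (weight is at least 74).
    (c): 99 ≥ 74 [met]
    (d): 74 ≥ 74 [met]
  Stage 2 is satisfied; the onus moves to the tenant.
Stage 3 — burden on tenant; standard: a heightened civil standard (weight is at least 74).
    (e): 77 ≥ 74 [met]
    (f): 53 < 74 [not met]
  Stage 3 not carried; the tenant fails its burden.
The analysis ends at Stage 3; the landlord prevails.

landlord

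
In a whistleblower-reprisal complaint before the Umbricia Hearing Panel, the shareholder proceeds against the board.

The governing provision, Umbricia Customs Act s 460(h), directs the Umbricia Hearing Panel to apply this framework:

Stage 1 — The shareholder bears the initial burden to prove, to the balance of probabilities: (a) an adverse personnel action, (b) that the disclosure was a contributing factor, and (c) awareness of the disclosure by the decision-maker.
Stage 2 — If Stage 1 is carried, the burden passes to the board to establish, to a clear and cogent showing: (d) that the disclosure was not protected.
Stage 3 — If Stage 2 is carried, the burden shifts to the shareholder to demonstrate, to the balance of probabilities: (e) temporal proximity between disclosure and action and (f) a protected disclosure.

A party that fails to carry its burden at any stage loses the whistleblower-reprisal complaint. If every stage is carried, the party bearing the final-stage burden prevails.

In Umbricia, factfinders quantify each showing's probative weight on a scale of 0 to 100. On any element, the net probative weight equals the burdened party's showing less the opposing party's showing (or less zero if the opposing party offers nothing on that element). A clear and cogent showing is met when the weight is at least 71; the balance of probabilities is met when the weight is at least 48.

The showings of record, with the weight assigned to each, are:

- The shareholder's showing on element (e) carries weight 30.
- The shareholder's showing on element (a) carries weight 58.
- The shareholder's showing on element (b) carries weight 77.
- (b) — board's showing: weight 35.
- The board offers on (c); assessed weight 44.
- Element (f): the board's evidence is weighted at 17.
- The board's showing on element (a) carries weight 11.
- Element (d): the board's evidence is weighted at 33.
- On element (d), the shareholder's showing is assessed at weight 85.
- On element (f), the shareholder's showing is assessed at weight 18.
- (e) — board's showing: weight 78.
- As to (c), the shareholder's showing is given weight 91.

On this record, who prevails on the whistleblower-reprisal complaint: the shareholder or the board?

At Stage 1 the shareholder must meet the balance of probabilities (weight is at least 48): on (a) the weight is 58 less the opposing 11 gives net 47, which does not reach 48, so (a) does not meet the standard; on (b) the weight is 77 less the opposing 35 gives net 42, < 48, so (b) does not meet the standard; on (c) the weight is 91 less the opposing 44 gives net 47, which does not reach 48, so (c) does not meet the standard.
  Stage 1 not carried; the shareholder fails its burden.
The board prevails.

board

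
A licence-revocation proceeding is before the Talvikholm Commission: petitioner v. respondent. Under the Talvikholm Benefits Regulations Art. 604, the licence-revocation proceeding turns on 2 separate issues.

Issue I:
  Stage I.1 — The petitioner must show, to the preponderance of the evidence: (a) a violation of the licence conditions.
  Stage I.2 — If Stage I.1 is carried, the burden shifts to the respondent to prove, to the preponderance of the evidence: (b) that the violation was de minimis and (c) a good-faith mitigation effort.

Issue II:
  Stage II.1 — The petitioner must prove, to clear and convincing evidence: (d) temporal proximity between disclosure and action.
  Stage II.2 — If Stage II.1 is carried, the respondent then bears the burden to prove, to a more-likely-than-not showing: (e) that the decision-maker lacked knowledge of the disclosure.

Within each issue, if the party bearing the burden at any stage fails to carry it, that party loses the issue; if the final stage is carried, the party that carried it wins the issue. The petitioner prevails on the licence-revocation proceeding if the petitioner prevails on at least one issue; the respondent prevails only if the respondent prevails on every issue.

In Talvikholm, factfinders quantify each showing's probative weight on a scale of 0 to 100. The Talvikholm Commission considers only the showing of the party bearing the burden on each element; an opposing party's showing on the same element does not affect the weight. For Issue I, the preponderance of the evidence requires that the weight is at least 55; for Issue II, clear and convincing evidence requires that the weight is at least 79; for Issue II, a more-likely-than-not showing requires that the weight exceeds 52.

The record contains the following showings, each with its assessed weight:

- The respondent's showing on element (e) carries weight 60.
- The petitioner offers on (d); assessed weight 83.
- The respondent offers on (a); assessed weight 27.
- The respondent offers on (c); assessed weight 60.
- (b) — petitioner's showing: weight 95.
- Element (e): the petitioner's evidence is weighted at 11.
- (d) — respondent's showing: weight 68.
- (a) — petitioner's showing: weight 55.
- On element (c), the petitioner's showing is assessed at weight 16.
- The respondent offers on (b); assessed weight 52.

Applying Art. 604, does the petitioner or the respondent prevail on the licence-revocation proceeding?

— Issue I —
Stage I.1 — burden on petitioner; standard: the preponderance of the evidence (weight is at least 55).
    (a): 55 (respondent's 27 disregarded) ≥ 55 [met]
  Stage I.1 carried; the burden shifts to the respondent.
Stage I.2 — burden on respondent; standard: the preponderance of the evidence (weight is at least 55).
    (b): 52 (petitioner's 95 disregarded) < 55 [not met]
    (c): 60 (petitioner's 16 disregarded) ≥ 55 [met]
  Not every element is met, so the respondent fails to carry Stage I.2.
The analysis ends at Stage I.2; the petitioner prevails on this issue.
— Issue II —
Stage II.1 (petitioner, clear and convincing evidence, weight is at least 79): (d) 83 (respondent's 68 disregarded) ≥ 79 — meets.
  Stage II.1 is satisfied; the onus moves to the respondent.
Stage II.2 (respondent, a more-likely-than-not showing, weight exceeds 52): (e) 60 (petitioner's 11 disregarded) > 52 — meets.
  All elements met at the final stage.
All stages carried — the respondent prevails on this issue.
Per-issue: Issue I → petitioner; Issue II → respondent. The petitioner must prevail on at least one issue; overall, the petitioner prevails.

petitioner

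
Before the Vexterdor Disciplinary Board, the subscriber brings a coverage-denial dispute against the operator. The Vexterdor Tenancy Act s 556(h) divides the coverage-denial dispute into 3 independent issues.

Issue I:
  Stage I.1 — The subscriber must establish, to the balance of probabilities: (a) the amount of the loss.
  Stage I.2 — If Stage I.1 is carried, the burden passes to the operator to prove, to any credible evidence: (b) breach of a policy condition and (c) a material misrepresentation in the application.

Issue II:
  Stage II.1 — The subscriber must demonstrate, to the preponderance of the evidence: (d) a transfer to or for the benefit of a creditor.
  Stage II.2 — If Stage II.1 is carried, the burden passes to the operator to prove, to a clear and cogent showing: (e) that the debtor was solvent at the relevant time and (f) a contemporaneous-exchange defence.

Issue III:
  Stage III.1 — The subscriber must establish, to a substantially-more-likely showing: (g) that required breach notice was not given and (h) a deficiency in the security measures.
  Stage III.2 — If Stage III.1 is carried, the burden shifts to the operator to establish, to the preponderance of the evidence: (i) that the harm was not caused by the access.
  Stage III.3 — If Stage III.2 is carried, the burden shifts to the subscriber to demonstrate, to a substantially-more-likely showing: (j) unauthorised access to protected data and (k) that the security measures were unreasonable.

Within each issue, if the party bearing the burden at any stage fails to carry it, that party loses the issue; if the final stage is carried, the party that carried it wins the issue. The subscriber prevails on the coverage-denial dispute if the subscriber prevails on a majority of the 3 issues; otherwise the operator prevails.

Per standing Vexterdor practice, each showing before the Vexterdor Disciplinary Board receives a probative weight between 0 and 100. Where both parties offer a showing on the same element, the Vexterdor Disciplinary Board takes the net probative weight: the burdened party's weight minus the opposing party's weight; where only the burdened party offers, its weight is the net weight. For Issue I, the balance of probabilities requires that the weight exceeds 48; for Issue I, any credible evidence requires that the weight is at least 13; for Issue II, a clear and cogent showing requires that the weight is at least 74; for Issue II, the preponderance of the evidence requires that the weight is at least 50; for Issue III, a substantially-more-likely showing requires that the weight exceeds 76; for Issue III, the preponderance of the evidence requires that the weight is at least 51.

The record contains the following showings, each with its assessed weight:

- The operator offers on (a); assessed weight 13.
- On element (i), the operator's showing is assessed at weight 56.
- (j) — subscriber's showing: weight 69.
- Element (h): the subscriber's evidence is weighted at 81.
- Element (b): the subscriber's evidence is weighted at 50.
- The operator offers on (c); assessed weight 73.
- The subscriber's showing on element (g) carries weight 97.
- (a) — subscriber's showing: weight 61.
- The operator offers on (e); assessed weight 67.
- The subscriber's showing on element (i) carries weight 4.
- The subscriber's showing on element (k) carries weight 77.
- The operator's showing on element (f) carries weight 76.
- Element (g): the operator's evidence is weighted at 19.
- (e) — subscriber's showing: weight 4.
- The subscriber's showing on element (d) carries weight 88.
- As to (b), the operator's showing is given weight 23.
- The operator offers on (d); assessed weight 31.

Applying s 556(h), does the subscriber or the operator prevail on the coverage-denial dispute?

operator

— Issue I —
At Stage I.1 the subscriber must meet the balance of probabilities (weight exceeds 48): on (a) the weight is 61 less the opposing 13 gives net 48, ≤ 48, so (a) does not meet the standard.
  Not every element is met, so the subscriber fails to carry Stage I.1.
The analysis ends at Stage I.1; the operator prevails on this issue.
— Issue II —
Stage II.1 (subscriber, the preponderance of the evidence, weight is at least 50): (d) net 88−31=57 ≥ 50 — meets.
  Stage II.1 is satisfied; the onus moves to the operator.
Stage II.2 (operator, a clear and cogent showing, weight is at least 74): (e) net 67−4=63 < 74 — fails; (f) 76 ≥ 74 — meets.
  Stage II.2 not carried; the operator fails its burden.
The analysis ends at Stage II.2; the subscriber prevails on this issue.
— Issue III —
Stage III.1 (subscriber, a substantially-more-likely showing, weight exceeds 76): (g) net 97−19=78 > 76 — meets; (h) 81 > 76 — meets.
  All elements met. The burden passes to the operator.
Stage III.2 (operator, the preponderance of the evidence, weight is at least 51): (i) net 56−4=52 ≥ 51 — meets.
  Stage III.2 is satisfied; the onus moves to the subscriber.
Stage III.3 (subscriber, a substantially-more-likely showing, weight exceeds 76): (j) 69 ≤ 76 — fails; (k) 77 > 76 — meets.
  Stage III.3 not carried; the subscriber fails its burden.
So the operator prevails on this issue.
Per-issue: Issue I → operator; Issue II → subscriber; Issue III → operator. The subscriber must prevail on a majority of issues; overall, the operator prevails.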